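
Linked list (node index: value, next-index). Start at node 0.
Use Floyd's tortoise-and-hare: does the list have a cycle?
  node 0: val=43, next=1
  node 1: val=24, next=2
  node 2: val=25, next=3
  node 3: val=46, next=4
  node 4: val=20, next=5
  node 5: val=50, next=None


Floyd's tortoise (slow, +1) and hare (fast, +2):
  init: slow=0, fast=0
  step 1: slow=1, fast=2
  step 2: slow=2, fast=4
  step 3: fast 4->5->None, no cycle

Cycle: no


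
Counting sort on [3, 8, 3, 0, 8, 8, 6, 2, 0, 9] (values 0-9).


Input: [3, 8, 3, 0, 8, 8, 6, 2, 0, 9]
Counts: [2, 0, 1, 2, 0, 0, 1, 0, 3, 1]

Sorted: [0, 0, 2, 3, 3, 6, 8, 8, 8, 9]


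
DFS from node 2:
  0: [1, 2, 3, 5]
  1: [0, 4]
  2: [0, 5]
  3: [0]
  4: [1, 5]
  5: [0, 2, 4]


Visit 2, push [5, 0]
Visit 0, push [5, 3, 1]
Visit 1, push [4]
Visit 4, push [5]
Visit 5, push []
Visit 3, push []

DFS order: [2, 0, 1, 4, 5, 3]


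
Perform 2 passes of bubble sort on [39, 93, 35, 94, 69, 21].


Initial: [39, 93, 35, 94, 69, 21]
Pass 1: [39, 35, 93, 69, 21, 94] (3 swaps)
Pass 2: [35, 39, 69, 21, 93, 94] (3 swaps)

After 2 passes: [35, 39, 69, 21, 93, 94]


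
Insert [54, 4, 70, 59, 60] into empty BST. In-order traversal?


Insert 54: root
Insert 4: L from 54
Insert 70: R from 54
Insert 59: R from 54 -> L from 70
Insert 60: R from 54 -> L from 70 -> R from 59

In-order: [4, 54, 59, 60, 70]


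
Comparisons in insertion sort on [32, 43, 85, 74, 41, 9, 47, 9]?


Algorithm: insertion sort
Input: [32, 43, 85, 74, 41, 9, 47, 9]
Sorted: [9, 9, 32, 41, 43, 47, 74, 85]

23


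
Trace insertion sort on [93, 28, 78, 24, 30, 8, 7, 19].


Initial: [93, 28, 78, 24, 30, 8, 7, 19]
Insert 28: [28, 93, 78, 24, 30, 8, 7, 19]
Insert 78: [28, 78, 93, 24, 30, 8, 7, 19]
Insert 24: [24, 28, 78, 93, 30, 8, 7, 19]
Insert 30: [24, 28, 30, 78, 93, 8, 7, 19]
Insert 8: [8, 24, 28, 30, 78, 93, 7, 19]
Insert 7: [7, 8, 24, 28, 30, 78, 93, 19]
Insert 19: [7, 8, 19, 24, 28, 30, 78, 93]

Sorted: [7, 8, 19, 24, 28, 30, 78, 93]


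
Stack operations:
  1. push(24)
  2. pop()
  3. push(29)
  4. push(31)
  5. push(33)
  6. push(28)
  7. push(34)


push(24) -> [24]
pop()->24, []
push(29) -> [29]
push(31) -> [29, 31]
push(33) -> [29, 31, 33]
push(28) -> [29, 31, 33, 28]
push(34) -> [29, 31, 33, 28, 34]

Final stack: [29, 31, 33, 28, 34]


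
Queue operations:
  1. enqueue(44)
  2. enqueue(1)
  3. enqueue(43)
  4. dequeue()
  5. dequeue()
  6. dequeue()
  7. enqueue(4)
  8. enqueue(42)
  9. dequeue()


enqueue(44) -> [44]
enqueue(1) -> [44, 1]
enqueue(43) -> [44, 1, 43]
dequeue()->44, [1, 43]
dequeue()->1, [43]
dequeue()->43, []
enqueue(4) -> [4]
enqueue(42) -> [4, 42]
dequeue()->4, [42]

Final queue: [42]


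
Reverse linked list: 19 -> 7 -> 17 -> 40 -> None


Step 1: curr=19, set curr.next=prev(None) | reversed so far: 19
Step 2: curr=7, set curr.next=prev(19) | reversed so far: 7 -> 19
Step 3: curr=17, set curr.next=prev(7) | reversed so far: 17 -> 7 -> 19
Step 4: curr=40, set curr.next=prev(17) | reversed so far: 40 -> 17 -> 7 -> 19

40 -> 17 -> 7 -> 19 -> None


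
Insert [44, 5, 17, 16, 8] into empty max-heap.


Insert 44: [44]
Insert 5: [44, 5]
Insert 17: [44, 5, 17]
Insert 16: [44, 16, 17, 5]
Insert 8: [44, 16, 17, 5, 8]

Final heap: [44, 16, 17, 5, 8]


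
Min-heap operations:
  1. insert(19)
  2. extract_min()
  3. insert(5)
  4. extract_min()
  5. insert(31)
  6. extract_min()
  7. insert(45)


insert(19) -> [19]
extract_min()->19, []
insert(5) -> [5]
extract_min()->5, []
insert(31) -> [31]
extract_min()->31, []
insert(45) -> [45]

Final heap: [45]


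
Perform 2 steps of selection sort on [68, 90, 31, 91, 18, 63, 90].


Initial: [68, 90, 31, 91, 18, 63, 90]
Step 1: min=18 at 4
  Swap: [18, 90, 31, 91, 68, 63, 90]
Step 2: min=31 at 2
  Swap: [18, 31, 90, 91, 68, 63, 90]

After 2 steps: [18, 31, 90, 91, 68, 63, 90]


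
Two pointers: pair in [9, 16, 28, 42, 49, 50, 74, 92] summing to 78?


lo=0(9)+hi=7(92)=101
lo=0(9)+hi=6(74)=83
lo=0(9)+hi=5(50)=59
lo=1(16)+hi=5(50)=66
lo=2(28)+hi=5(50)=78

Yes: 28+50=78


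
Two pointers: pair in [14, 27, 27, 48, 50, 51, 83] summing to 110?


lo=0(14)+hi=6(83)=97
lo=1(27)+hi=6(83)=110

Yes: 27+83=110


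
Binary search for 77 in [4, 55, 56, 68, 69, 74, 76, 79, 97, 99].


Step 1: lo=0, hi=9, mid=4, val=69
Step 2: lo=5, hi=9, mid=7, val=79
Step 3: lo=5, hi=6, mid=5, val=74
Step 4: lo=6, hi=6, mid=6, val=76

Not found


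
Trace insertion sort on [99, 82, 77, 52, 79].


Initial: [99, 82, 77, 52, 79]
Insert 82: [82, 99, 77, 52, 79]
Insert 77: [77, 82, 99, 52, 79]
Insert 52: [52, 77, 82, 99, 79]
Insert 79: [52, 77, 79, 82, 99]

Sorted: [52, 77, 79, 82, 99]


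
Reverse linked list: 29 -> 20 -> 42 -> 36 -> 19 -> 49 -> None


Step 1: curr=29, set curr.next=prev(None) | reversed so far: 29
Step 2: curr=20, set curr.next=prev(29) | reversed so far: 20 -> 29
Step 3: curr=42, set curr.next=prev(20) | reversed so far: 42 -> 20 -> 29
Step 4: curr=36, set curr.next=prev(42) | reversed so far: 36 -> 42 -> 20 -> 29
Step 5: curr=19, set curr.next=prev(36) | reversed so far: 19 -> 36 -> 42 -> 20 -> 29
Step 6: curr=49, set curr.next=prev(19) | reversed so far: 49 -> 19 -> 36 -> 42 -> 20 -> 29

49 -> 19 -> 36 -> 42 -> 20 -> 29 -> None


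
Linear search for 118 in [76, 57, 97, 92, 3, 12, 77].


i=0: 76!=118
i=1: 57!=118
i=2: 97!=118
i=3: 92!=118
i=4: 3!=118
i=5: 12!=118
i=6: 77!=118

Not found, 7 comps


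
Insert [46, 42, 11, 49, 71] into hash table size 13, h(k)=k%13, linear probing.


Insert 46: h=7 -> slot 7
Insert 42: h=3 -> slot 3
Insert 11: h=11 -> slot 11
Insert 49: h=10 -> slot 10
Insert 71: h=6 -> slot 6

Table: [None, None, None, 42, None, None, 71, 46, None, None, 49, 11, None]


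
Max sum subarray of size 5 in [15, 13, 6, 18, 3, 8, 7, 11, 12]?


[0:5]: 55
[1:6]: 48
[2:7]: 42
[3:8]: 47
[4:9]: 41

Max: 55 at [0:5]


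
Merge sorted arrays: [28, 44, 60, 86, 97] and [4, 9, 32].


Take 4 from B
Take 9 from B
Take 28 from A
Take 32 from B

Merged: [4, 9, 28, 32, 44, 60, 86, 97]


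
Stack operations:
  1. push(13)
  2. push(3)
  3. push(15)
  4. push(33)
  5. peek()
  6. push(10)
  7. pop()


push(13) -> [13]
push(3) -> [13, 3]
push(15) -> [13, 3, 15]
push(33) -> [13, 3, 15, 33]
peek()->33
push(10) -> [13, 3, 15, 33, 10]
pop()->10, [13, 3, 15, 33]

Final stack: [13, 3, 15, 33]


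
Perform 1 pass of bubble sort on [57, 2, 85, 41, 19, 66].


Initial: [57, 2, 85, 41, 19, 66]
Pass 1: [2, 57, 41, 19, 66, 85] (4 swaps)

After 1 pass: [2, 57, 41, 19, 66, 85]


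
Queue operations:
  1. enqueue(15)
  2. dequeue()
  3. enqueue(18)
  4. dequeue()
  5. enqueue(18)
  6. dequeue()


enqueue(15) -> [15]
dequeue()->15, []
enqueue(18) -> [18]
dequeue()->18, []
enqueue(18) -> [18]
dequeue()->18, []

Final queue: []


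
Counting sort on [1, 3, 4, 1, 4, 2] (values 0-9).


Input: [1, 3, 4, 1, 4, 2]
Counts: [0, 2, 1, 1, 2, 0, 0, 0, 0, 0]

Sorted: [1, 1, 2, 3, 4, 4]


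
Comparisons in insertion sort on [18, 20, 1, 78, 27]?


Algorithm: insertion sort
Input: [18, 20, 1, 78, 27]
Sorted: [1, 18, 20, 27, 78]

6


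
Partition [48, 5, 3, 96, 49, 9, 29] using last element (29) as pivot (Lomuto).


Pivot: 29
  5 <= 29: swap -> [5, 48, 3, 96, 49, 9, 29]
  3 <= 29: swap -> [5, 3, 48, 96, 49, 9, 29]
  9 <= 29: swap -> [5, 3, 9, 96, 49, 48, 29]
Place pivot at 3: [5, 3, 9, 29, 49, 48, 96]

Partitioned: [5, 3, 9, 29, 49, 48, 96]


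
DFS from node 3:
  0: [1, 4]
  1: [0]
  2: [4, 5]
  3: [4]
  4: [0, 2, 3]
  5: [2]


Visit 3, push [4]
Visit 4, push [2, 0]
Visit 0, push [1]
Visit 1, push []
Visit 2, push [5]
Visit 5, push []

DFS order: [3, 4, 0, 1, 2, 5]


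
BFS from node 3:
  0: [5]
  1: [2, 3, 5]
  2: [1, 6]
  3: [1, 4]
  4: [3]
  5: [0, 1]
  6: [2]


Visit 3, enqueue [1, 4]
Visit 1, enqueue [2, 5]
Visit 4, enqueue []
Visit 2, enqueue [6]
Visit 5, enqueue [0]
Visit 6, enqueue []
Visit 0, enqueue []

BFS order: [3, 1, 4, 2, 5, 6, 0]


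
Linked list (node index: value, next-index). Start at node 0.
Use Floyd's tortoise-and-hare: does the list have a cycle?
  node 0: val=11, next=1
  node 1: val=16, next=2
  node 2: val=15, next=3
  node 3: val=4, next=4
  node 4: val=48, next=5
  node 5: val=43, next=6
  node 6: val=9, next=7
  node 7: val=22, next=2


Floyd's tortoise (slow, +1) and hare (fast, +2):
  init: slow=0, fast=0
  step 1: slow=1, fast=2
  step 2: slow=2, fast=4
  step 3: slow=3, fast=6
  step 4: slow=4, fast=2
  step 5: slow=5, fast=4
  step 6: slow=6, fast=6
  slow == fast at node 6: cycle detected

Cycle: yes


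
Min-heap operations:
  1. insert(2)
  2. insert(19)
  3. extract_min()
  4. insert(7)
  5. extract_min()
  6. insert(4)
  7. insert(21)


insert(2) -> [2]
insert(19) -> [2, 19]
extract_min()->2, [19]
insert(7) -> [7, 19]
extract_min()->7, [19]
insert(4) -> [4, 19]
insert(21) -> [4, 19, 21]

Final heap: [4, 19, 21]


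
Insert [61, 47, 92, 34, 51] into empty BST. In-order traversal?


Insert 61: root
Insert 47: L from 61
Insert 92: R from 61
Insert 34: L from 61 -> L from 47
Insert 51: L from 61 -> R from 47

In-order: [34, 47, 51, 61, 92]


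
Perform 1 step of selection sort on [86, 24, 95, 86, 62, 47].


Initial: [86, 24, 95, 86, 62, 47]
Step 1: min=24 at 1
  Swap: [24, 86, 95, 86, 62, 47]

After 1 step: [24, 86, 95, 86, 62, 47]


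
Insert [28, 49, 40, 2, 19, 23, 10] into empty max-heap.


Insert 28: [28]
Insert 49: [49, 28]
Insert 40: [49, 28, 40]
Insert 2: [49, 28, 40, 2]
Insert 19: [49, 28, 40, 2, 19]
Insert 23: [49, 28, 40, 2, 19, 23]
Insert 10: [49, 28, 40, 2, 19, 23, 10]

Final heap: [49, 28, 40, 2, 19, 23, 10]


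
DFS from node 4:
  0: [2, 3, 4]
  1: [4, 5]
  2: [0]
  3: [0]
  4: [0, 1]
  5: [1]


Visit 4, push [1, 0]
Visit 0, push [3, 2]
Visit 2, push []
Visit 3, push []
Visit 1, push [5]
Visit 5, push []

DFS order: [4, 0, 2, 3, 1, 5]


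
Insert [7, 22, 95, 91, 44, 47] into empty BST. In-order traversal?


Insert 7: root
Insert 22: R from 7
Insert 95: R from 7 -> R from 22
Insert 91: R from 7 -> R from 22 -> L from 95
Insert 44: R from 7 -> R from 22 -> L from 95 -> L from 91
Insert 47: R from 7 -> R from 22 -> L from 95 -> L from 91 -> R from 44

In-order: [7, 22, 44, 47, 91, 95]


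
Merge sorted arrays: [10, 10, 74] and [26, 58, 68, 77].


Take 10 from A
Take 10 from A
Take 26 from B
Take 58 from B
Take 68 from B
Take 74 from A

Merged: [10, 10, 26, 58, 68, 74, 77]


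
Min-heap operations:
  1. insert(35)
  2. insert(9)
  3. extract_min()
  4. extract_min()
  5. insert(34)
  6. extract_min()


insert(35) -> [35]
insert(9) -> [9, 35]
extract_min()->9, [35]
extract_min()->35, []
insert(34) -> [34]
extract_min()->34, []

Final heap: []


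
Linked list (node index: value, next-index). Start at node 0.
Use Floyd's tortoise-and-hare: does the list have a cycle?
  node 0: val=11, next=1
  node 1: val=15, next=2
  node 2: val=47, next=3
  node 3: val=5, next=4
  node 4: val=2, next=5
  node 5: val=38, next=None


Floyd's tortoise (slow, +1) and hare (fast, +2):
  init: slow=0, fast=0
  step 1: slow=1, fast=2
  step 2: slow=2, fast=4
  step 3: fast 4->5->None, no cycle

Cycle: no


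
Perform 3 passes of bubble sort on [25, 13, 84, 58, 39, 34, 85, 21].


Initial: [25, 13, 84, 58, 39, 34, 85, 21]
Pass 1: [13, 25, 58, 39, 34, 84, 21, 85] (5 swaps)
Pass 2: [13, 25, 39, 34, 58, 21, 84, 85] (3 swaps)
Pass 3: [13, 25, 34, 39, 21, 58, 84, 85] (2 swaps)

After 3 passes: [13, 25, 34, 39, 21, 58, 84, 85]


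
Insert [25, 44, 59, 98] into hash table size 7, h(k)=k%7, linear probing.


Insert 25: h=4 -> slot 4
Insert 44: h=2 -> slot 2
Insert 59: h=3 -> slot 3
Insert 98: h=0 -> slot 0

Table: [98, None, 44, 59, 25, None, None]


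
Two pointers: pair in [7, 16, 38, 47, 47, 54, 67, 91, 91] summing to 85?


lo=0(7)+hi=8(91)=98
lo=0(7)+hi=7(91)=98
lo=0(7)+hi=6(67)=74
lo=1(16)+hi=6(67)=83
lo=2(38)+hi=6(67)=105
lo=2(38)+hi=5(54)=92
lo=2(38)+hi=4(47)=85

Yes: 38+47=85


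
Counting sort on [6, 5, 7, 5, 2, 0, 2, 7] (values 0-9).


Input: [6, 5, 7, 5, 2, 0, 2, 7]
Counts: [1, 0, 2, 0, 0, 2, 1, 2, 0, 0]

Sorted: [0, 2, 2, 5, 5, 6, 7, 7]


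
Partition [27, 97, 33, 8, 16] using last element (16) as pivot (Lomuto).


Pivot: 16
  8 <= 16: swap -> [8, 97, 33, 27, 16]
Place pivot at 1: [8, 16, 33, 27, 97]

Partitioned: [8, 16, 33, 27, 97]


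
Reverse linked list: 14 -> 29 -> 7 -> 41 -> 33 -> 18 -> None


Step 1: curr=14, set curr.next=prev(None) | reversed so far: 14
Step 2: curr=29, set curr.next=prev(14) | reversed so far: 29 -> 14
Step 3: curr=7, set curr.next=prev(29) | reversed so far: 7 -> 29 -> 14
Step 4: curr=41, set curr.next=prev(7) | reversed so far: 41 -> 7 -> 29 -> 14
Step 5: curr=33, set curr.next=prev(41) | reversed so far: 33 -> 41 -> 7 -> 29 -> 14
Step 6: curr=18, set curr.next=prev(33) | reversed so far: 18 -> 33 -> 41 -> 7 -> 29 -> 14

18 -> 33 -> 41 -> 7 -> 29 -> 14 -> None


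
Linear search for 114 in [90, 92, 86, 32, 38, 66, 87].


i=0: 90!=114
i=1: 92!=114
i=2: 86!=114
i=3: 32!=114
i=4: 38!=114
i=5: 66!=114
i=6: 87!=114

Not found, 7 comps


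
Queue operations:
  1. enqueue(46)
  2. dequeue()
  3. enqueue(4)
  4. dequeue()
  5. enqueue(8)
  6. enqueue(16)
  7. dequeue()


enqueue(46) -> [46]
dequeue()->46, []
enqueue(4) -> [4]
dequeue()->4, []
enqueue(8) -> [8]
enqueue(16) -> [8, 16]
dequeue()->8, [16]

Final queue: [16]


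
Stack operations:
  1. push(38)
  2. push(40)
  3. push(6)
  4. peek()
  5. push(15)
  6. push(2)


push(38) -> [38]
push(40) -> [38, 40]
push(6) -> [38, 40, 6]
peek()->6
push(15) -> [38, 40, 6, 15]
push(2) -> [38, 40, 6, 15, 2]

Final stack: [38, 40, 6, 15, 2]


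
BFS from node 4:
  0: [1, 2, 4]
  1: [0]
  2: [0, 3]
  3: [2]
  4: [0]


Visit 4, enqueue [0]
Visit 0, enqueue [1, 2]
Visit 1, enqueue []
Visit 2, enqueue [3]
Visit 3, enqueue []

BFS order: [4, 0, 1, 2, 3]


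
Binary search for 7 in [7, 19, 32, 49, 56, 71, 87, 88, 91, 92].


Step 1: lo=0, hi=9, mid=4, val=56
Step 2: lo=0, hi=3, mid=1, val=19
Step 3: lo=0, hi=0, mid=0, val=7

Found at index 0


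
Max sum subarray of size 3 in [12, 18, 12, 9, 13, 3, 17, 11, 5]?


[0:3]: 42
[1:4]: 39
[2:5]: 34
[3:6]: 25
[4:7]: 33
[5:8]: 31
[6:9]: 33

Max: 42 at [0:3]


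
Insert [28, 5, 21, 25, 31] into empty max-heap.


Insert 28: [28]
Insert 5: [28, 5]
Insert 21: [28, 5, 21]
Insert 25: [28, 25, 21, 5]
Insert 31: [31, 28, 21, 5, 25]

Final heap: [31, 28, 21, 5, 25]


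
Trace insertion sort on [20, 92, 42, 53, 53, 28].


Initial: [20, 92, 42, 53, 53, 28]
Insert 92: [20, 92, 42, 53, 53, 28]
Insert 42: [20, 42, 92, 53, 53, 28]
Insert 53: [20, 42, 53, 92, 53, 28]
Insert 53: [20, 42, 53, 53, 92, 28]
Insert 28: [20, 28, 42, 53, 53, 92]

Sorted: [20, 28, 42, 53, 53, 92]


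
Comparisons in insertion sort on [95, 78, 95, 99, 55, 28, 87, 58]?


Algorithm: insertion sort
Input: [95, 78, 95, 99, 55, 28, 87, 58]
Sorted: [28, 55, 58, 78, 87, 95, 95, 99]

22


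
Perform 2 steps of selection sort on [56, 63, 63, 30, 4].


Initial: [56, 63, 63, 30, 4]
Step 1: min=4 at 4
  Swap: [4, 63, 63, 30, 56]
Step 2: min=30 at 3
  Swap: [4, 30, 63, 63, 56]

After 2 steps: [4, 30, 63, 63, 56]


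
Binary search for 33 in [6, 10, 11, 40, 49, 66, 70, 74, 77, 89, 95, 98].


Step 1: lo=0, hi=11, mid=5, val=66
Step 2: lo=0, hi=4, mid=2, val=11
Step 3: lo=3, hi=4, mid=3, val=40

Not found


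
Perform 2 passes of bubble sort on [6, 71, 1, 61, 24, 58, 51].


Initial: [6, 71, 1, 61, 24, 58, 51]
Pass 1: [6, 1, 61, 24, 58, 51, 71] (5 swaps)
Pass 2: [1, 6, 24, 58, 51, 61, 71] (4 swaps)

After 2 passes: [1, 6, 24, 58, 51, 61, 71]


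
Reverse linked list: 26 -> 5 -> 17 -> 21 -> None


Step 1: curr=26, set curr.next=prev(None) | reversed so far: 26
Step 2: curr=5, set curr.next=prev(26) | reversed so far: 5 -> 26
Step 3: curr=17, set curr.next=prev(5) | reversed so far: 17 -> 5 -> 26
Step 4: curr=21, set curr.next=prev(17) | reversed so far: 21 -> 17 -> 5 -> 26

21 -> 17 -> 5 -> 26 -> None


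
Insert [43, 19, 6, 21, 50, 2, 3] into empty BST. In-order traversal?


Insert 43: root
Insert 19: L from 43
Insert 6: L from 43 -> L from 19
Insert 21: L from 43 -> R from 19
Insert 50: R from 43
Insert 2: L from 43 -> L from 19 -> L from 6
Insert 3: L from 43 -> L from 19 -> L from 6 -> R from 2

In-order: [2, 3, 6, 19, 21, 43, 50]


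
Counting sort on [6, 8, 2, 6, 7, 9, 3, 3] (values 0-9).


Input: [6, 8, 2, 6, 7, 9, 3, 3]
Counts: [0, 0, 1, 2, 0, 0, 2, 1, 1, 1]

Sorted: [2, 3, 3, 6, 6, 7, 8, 9]


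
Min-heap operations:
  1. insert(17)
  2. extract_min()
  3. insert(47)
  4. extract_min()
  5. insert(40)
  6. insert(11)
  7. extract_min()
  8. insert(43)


insert(17) -> [17]
extract_min()->17, []
insert(47) -> [47]
extract_min()->47, []
insert(40) -> [40]
insert(11) -> [11, 40]
extract_min()->11, [40]
insert(43) -> [40, 43]

Final heap: [40, 43]


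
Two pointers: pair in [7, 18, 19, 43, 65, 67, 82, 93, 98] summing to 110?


lo=0(7)+hi=8(98)=105
lo=1(18)+hi=8(98)=116
lo=1(18)+hi=7(93)=111
lo=1(18)+hi=6(82)=100
lo=2(19)+hi=6(82)=101
lo=3(43)+hi=6(82)=125
lo=3(43)+hi=5(67)=110

Yes: 43+67=110


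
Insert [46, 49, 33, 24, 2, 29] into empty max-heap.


Insert 46: [46]
Insert 49: [49, 46]
Insert 33: [49, 46, 33]
Insert 24: [49, 46, 33, 24]
Insert 2: [49, 46, 33, 24, 2]
Insert 29: [49, 46, 33, 24, 2, 29]

Final heap: [49, 46, 33, 24, 2, 29]


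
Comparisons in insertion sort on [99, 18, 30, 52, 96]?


Algorithm: insertion sort
Input: [99, 18, 30, 52, 96]
Sorted: [18, 30, 52, 96, 99]

7


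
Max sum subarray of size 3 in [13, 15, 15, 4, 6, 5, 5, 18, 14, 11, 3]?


[0:3]: 43
[1:4]: 34
[2:5]: 25
[3:6]: 15
[4:7]: 16
[5:8]: 28
[6:9]: 37
[7:10]: 43
[8:11]: 28

Max: 43 at [0:3]


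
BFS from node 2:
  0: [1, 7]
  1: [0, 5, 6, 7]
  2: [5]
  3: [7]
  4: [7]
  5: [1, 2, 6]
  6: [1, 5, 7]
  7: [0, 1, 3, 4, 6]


Visit 2, enqueue [5]
Visit 5, enqueue [1, 6]
Visit 1, enqueue [0, 7]
Visit 6, enqueue []
Visit 0, enqueue []
Visit 7, enqueue [3, 4]
Visit 3, enqueue []
Visit 4, enqueue []

BFS order: [2, 5, 1, 6, 0, 7, 3, 4]


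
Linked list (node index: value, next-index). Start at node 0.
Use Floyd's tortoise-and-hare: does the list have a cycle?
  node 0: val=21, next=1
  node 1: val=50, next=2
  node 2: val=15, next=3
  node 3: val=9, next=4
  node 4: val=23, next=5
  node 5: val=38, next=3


Floyd's tortoise (slow, +1) and hare (fast, +2):
  init: slow=0, fast=0
  step 1: slow=1, fast=2
  step 2: slow=2, fast=4
  step 3: slow=3, fast=3
  slow == fast at node 3: cycle detected

Cycle: yes


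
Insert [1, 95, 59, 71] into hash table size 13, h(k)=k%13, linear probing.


Insert 1: h=1 -> slot 1
Insert 95: h=4 -> slot 4
Insert 59: h=7 -> slot 7
Insert 71: h=6 -> slot 6

Table: [None, 1, None, None, 95, None, 71, 59, None, None, None, None, None]


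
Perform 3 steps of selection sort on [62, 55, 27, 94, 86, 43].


Initial: [62, 55, 27, 94, 86, 43]
Step 1: min=27 at 2
  Swap: [27, 55, 62, 94, 86, 43]
Step 2: min=43 at 5
  Swap: [27, 43, 62, 94, 86, 55]
Step 3: min=55 at 5
  Swap: [27, 43, 55, 94, 86, 62]

After 3 steps: [27, 43, 55, 94, 86, 62]


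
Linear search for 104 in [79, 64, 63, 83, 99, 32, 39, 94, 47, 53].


i=0: 79!=104
i=1: 64!=104
i=2: 63!=104
i=3: 83!=104
i=4: 99!=104
i=5: 32!=104
i=6: 39!=104
i=7: 94!=104
i=8: 47!=104
i=9: 53!=104

Not found, 10 comps


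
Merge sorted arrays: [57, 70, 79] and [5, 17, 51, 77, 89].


Take 5 from B
Take 17 from B
Take 51 from B
Take 57 from A
Take 70 from A
Take 77 from B
Take 79 from A

Merged: [5, 17, 51, 57, 70, 77, 79, 89]


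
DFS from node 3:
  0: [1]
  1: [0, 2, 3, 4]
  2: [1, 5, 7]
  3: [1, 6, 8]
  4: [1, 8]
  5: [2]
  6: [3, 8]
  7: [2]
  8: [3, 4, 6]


Visit 3, push [8, 6, 1]
Visit 1, push [4, 2, 0]
Visit 0, push []
Visit 2, push [7, 5]
Visit 5, push []
Visit 7, push []
Visit 4, push [8]
Visit 8, push [6]
Visit 6, push []

DFS order: [3, 1, 0, 2, 5, 7, 4, 8, 6]


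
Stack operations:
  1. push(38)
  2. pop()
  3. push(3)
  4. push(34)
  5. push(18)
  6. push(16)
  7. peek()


push(38) -> [38]
pop()->38, []
push(3) -> [3]
push(34) -> [3, 34]
push(18) -> [3, 34, 18]
push(16) -> [3, 34, 18, 16]
peek()->16

Final stack: [3, 34, 18, 16]


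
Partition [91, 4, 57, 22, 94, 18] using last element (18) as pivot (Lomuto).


Pivot: 18
  4 <= 18: swap -> [4, 91, 57, 22, 94, 18]
Place pivot at 1: [4, 18, 57, 22, 94, 91]

Partitioned: [4, 18, 57, 22, 94, 91]


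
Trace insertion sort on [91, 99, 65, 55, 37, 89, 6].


Initial: [91, 99, 65, 55, 37, 89, 6]
Insert 99: [91, 99, 65, 55, 37, 89, 6]
Insert 65: [65, 91, 99, 55, 37, 89, 6]
Insert 55: [55, 65, 91, 99, 37, 89, 6]
Insert 37: [37, 55, 65, 91, 99, 89, 6]
Insert 89: [37, 55, 65, 89, 91, 99, 6]
Insert 6: [6, 37, 55, 65, 89, 91, 99]

Sorted: [6, 37, 55, 65, 89, 91, 99]


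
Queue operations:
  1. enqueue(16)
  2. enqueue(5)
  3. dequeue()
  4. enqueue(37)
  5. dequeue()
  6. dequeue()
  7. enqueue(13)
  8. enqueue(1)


enqueue(16) -> [16]
enqueue(5) -> [16, 5]
dequeue()->16, [5]
enqueue(37) -> [5, 37]
dequeue()->5, [37]
dequeue()->37, []
enqueue(13) -> [13]
enqueue(1) -> [13, 1]

Final queue: [13, 1]


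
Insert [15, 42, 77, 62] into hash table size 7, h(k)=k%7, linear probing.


Insert 15: h=1 -> slot 1
Insert 42: h=0 -> slot 0
Insert 77: h=0, 2 probes -> slot 2
Insert 62: h=6 -> slot 6

Table: [42, 15, 77, None, None, None, 62]


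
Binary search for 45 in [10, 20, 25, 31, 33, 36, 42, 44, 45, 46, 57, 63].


Step 1: lo=0, hi=11, mid=5, val=36
Step 2: lo=6, hi=11, mid=8, val=45

Found at index 8


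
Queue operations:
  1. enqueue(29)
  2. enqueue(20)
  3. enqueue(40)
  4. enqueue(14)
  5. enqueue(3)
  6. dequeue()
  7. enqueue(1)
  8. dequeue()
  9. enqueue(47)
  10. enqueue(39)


enqueue(29) -> [29]
enqueue(20) -> [29, 20]
enqueue(40) -> [29, 20, 40]
enqueue(14) -> [29, 20, 40, 14]
enqueue(3) -> [29, 20, 40, 14, 3]
dequeue()->29, [20, 40, 14, 3]
enqueue(1) -> [20, 40, 14, 3, 1]
dequeue()->20, [40, 14, 3, 1]
enqueue(47) -> [40, 14, 3, 1, 47]
enqueue(39) -> [40, 14, 3, 1, 47, 39]

Final queue: [40, 14, 3, 1, 47, 39]


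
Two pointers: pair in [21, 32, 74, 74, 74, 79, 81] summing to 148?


lo=0(21)+hi=6(81)=102
lo=1(32)+hi=6(81)=113
lo=2(74)+hi=6(81)=155
lo=2(74)+hi=5(79)=153
lo=2(74)+hi=4(74)=148

Yes: 74+74=148


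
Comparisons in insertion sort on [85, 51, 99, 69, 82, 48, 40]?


Algorithm: insertion sort
Input: [85, 51, 99, 69, 82, 48, 40]
Sorted: [40, 48, 51, 69, 82, 85, 99]

19


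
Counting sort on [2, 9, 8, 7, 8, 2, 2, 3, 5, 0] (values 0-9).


Input: [2, 9, 8, 7, 8, 2, 2, 3, 5, 0]
Counts: [1, 0, 3, 1, 0, 1, 0, 1, 2, 1]

Sorted: [0, 2, 2, 2, 3, 5, 7, 8, 8, 9]


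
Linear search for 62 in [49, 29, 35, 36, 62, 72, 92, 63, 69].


i=0: 49!=62
i=1: 29!=62
i=2: 35!=62
i=3: 36!=62
i=4: 62==62 found!

Found at 4, 5 comps


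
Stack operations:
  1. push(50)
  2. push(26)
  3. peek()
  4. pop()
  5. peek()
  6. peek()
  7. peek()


push(50) -> [50]
push(26) -> [50, 26]
peek()->26
pop()->26, [50]
peek()->50
peek()->50
peek()->50

Final stack: [50]


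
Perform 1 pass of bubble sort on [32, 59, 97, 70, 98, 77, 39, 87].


Initial: [32, 59, 97, 70, 98, 77, 39, 87]
Pass 1: [32, 59, 70, 97, 77, 39, 87, 98] (4 swaps)

After 1 pass: [32, 59, 70, 97, 77, 39, 87, 98]


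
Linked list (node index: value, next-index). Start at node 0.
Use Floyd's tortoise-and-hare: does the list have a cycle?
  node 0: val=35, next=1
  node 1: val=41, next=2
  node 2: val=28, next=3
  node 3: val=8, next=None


Floyd's tortoise (slow, +1) and hare (fast, +2):
  init: slow=0, fast=0
  step 1: slow=1, fast=2
  step 2: fast 2->3->None, no cycle

Cycle: no


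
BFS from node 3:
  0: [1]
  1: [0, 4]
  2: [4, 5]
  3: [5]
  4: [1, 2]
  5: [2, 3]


Visit 3, enqueue [5]
Visit 5, enqueue [2]
Visit 2, enqueue [4]
Visit 4, enqueue [1]
Visit 1, enqueue [0]
Visit 0, enqueue []

BFS order: [3, 5, 2, 4, 1, 0]


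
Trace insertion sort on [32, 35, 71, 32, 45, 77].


Initial: [32, 35, 71, 32, 45, 77]
Insert 35: [32, 35, 71, 32, 45, 77]
Insert 71: [32, 35, 71, 32, 45, 77]
Insert 32: [32, 32, 35, 71, 45, 77]
Insert 45: [32, 32, 35, 45, 71, 77]
Insert 77: [32, 32, 35, 45, 71, 77]

Sorted: [32, 32, 35, 45, 71, 77]


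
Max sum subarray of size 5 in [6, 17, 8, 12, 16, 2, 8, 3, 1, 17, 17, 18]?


[0:5]: 59
[1:6]: 55
[2:7]: 46
[3:8]: 41
[4:9]: 30
[5:10]: 31
[6:11]: 46
[7:12]: 56

Max: 59 at [0:5]


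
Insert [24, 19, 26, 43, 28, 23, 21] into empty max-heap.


Insert 24: [24]
Insert 19: [24, 19]
Insert 26: [26, 19, 24]
Insert 43: [43, 26, 24, 19]
Insert 28: [43, 28, 24, 19, 26]
Insert 23: [43, 28, 24, 19, 26, 23]
Insert 21: [43, 28, 24, 19, 26, 23, 21]

Final heap: [43, 28, 24, 19, 26, 23, 21]


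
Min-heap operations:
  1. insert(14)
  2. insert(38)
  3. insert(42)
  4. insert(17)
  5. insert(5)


insert(14) -> [14]
insert(38) -> [14, 38]
insert(42) -> [14, 38, 42]
insert(17) -> [14, 17, 42, 38]
insert(5) -> [5, 14, 42, 38, 17]

Final heap: [5, 14, 42, 38, 17]


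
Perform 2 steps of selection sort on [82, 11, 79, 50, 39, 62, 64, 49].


Initial: [82, 11, 79, 50, 39, 62, 64, 49]
Step 1: min=11 at 1
  Swap: [11, 82, 79, 50, 39, 62, 64, 49]
Step 2: min=39 at 4
  Swap: [11, 39, 79, 50, 82, 62, 64, 49]

After 2 steps: [11, 39, 79, 50, 82, 62, 64, 49]


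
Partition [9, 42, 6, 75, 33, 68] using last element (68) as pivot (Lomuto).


Pivot: 68
  9 <= 68: advance i (no swap)
  42 <= 68: advance i (no swap)
  6 <= 68: advance i (no swap)
  33 <= 68: swap -> [9, 42, 6, 33, 75, 68]
Place pivot at 4: [9, 42, 6, 33, 68, 75]

Partitioned: [9, 42, 6, 33, 68, 75]


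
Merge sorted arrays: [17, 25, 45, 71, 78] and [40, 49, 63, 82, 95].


Take 17 from A
Take 25 from A
Take 40 from B
Take 45 from A
Take 49 from B
Take 63 from B
Take 71 from A
Take 78 from A

Merged: [17, 25, 40, 45, 49, 63, 71, 78, 82, 95]


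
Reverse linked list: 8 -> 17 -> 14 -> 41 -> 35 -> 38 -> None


Step 1: curr=8, set curr.next=prev(None) | reversed so far: 8
Step 2: curr=17, set curr.next=prev(8) | reversed so far: 17 -> 8
Step 3: curr=14, set curr.next=prev(17) | reversed so far: 14 -> 17 -> 8
Step 4: curr=41, set curr.next=prev(14) | reversed so far: 41 -> 14 -> 17 -> 8
Step 5: curr=35, set curr.next=prev(41) | reversed so far: 35 -> 41 -> 14 -> 17 -> 8
Step 6: curr=38, set curr.next=prev(35) | reversed so far: 38 -> 35 -> 41 -> 14 -> 17 -> 8

38 -> 35 -> 41 -> 14 -> 17 -> 8 -> None


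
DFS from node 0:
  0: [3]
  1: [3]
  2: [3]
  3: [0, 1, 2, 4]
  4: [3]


Visit 0, push [3]
Visit 3, push [4, 2, 1]
Visit 1, push []
Visit 2, push []
Visit 4, push []

DFS order: [0, 3, 1, 2, 4]


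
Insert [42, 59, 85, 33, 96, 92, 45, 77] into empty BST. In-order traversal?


Insert 42: root
Insert 59: R from 42
Insert 85: R from 42 -> R from 59
Insert 33: L from 42
Insert 96: R from 42 -> R from 59 -> R from 85
Insert 92: R from 42 -> R from 59 -> R from 85 -> L from 96
Insert 45: R from 42 -> L from 59
Insert 77: R from 42 -> R from 59 -> L from 85

In-order: [33, 42, 45, 59, 77, 85, 92, 96]


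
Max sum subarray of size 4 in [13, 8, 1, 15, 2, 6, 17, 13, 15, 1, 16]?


[0:4]: 37
[1:5]: 26
[2:6]: 24
[3:7]: 40
[4:8]: 38
[5:9]: 51
[6:10]: 46
[7:11]: 45

Max: 51 at [5:9]


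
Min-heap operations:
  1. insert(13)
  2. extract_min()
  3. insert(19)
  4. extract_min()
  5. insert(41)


insert(13) -> [13]
extract_min()->13, []
insert(19) -> [19]
extract_min()->19, []
insert(41) -> [41]

Final heap: [41]


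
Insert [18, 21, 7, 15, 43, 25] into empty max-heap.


Insert 18: [18]
Insert 21: [21, 18]
Insert 7: [21, 18, 7]
Insert 15: [21, 18, 7, 15]
Insert 43: [43, 21, 7, 15, 18]
Insert 25: [43, 21, 25, 15, 18, 7]

Final heap: [43, 21, 25, 15, 18, 7]


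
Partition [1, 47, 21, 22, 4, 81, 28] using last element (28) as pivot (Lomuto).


Pivot: 28
  1 <= 28: advance i (no swap)
  21 <= 28: swap -> [1, 21, 47, 22, 4, 81, 28]
  22 <= 28: swap -> [1, 21, 22, 47, 4, 81, 28]
  4 <= 28: swap -> [1, 21, 22, 4, 47, 81, 28]
Place pivot at 4: [1, 21, 22, 4, 28, 81, 47]

Partitioned: [1, 21, 22, 4, 28, 81, 47]


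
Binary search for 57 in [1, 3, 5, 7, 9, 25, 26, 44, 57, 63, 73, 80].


Step 1: lo=0, hi=11, mid=5, val=25
Step 2: lo=6, hi=11, mid=8, val=57

Found at index 8


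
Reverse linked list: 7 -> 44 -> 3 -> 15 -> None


Step 1: curr=7, set curr.next=prev(None) | reversed so far: 7
Step 2: curr=44, set curr.next=prev(7) | reversed so far: 44 -> 7
Step 3: curr=3, set curr.next=prev(44) | reversed so far: 3 -> 44 -> 7
Step 4: curr=15, set curr.next=prev(3) | reversed so far: 15 -> 3 -> 44 -> 7

15 -> 3 -> 44 -> 7 -> None


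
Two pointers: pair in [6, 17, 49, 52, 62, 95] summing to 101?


lo=0(6)+hi=5(95)=101

Yes: 6+95=101


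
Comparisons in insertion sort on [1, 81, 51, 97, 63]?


Algorithm: insertion sort
Input: [1, 81, 51, 97, 63]
Sorted: [1, 51, 63, 81, 97]

7


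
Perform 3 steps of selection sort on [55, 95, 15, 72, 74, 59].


Initial: [55, 95, 15, 72, 74, 59]
Step 1: min=15 at 2
  Swap: [15, 95, 55, 72, 74, 59]
Step 2: min=55 at 2
  Swap: [15, 55, 95, 72, 74, 59]
Step 3: min=59 at 5
  Swap: [15, 55, 59, 72, 74, 95]

After 3 steps: [15, 55, 59, 72, 74, 95]


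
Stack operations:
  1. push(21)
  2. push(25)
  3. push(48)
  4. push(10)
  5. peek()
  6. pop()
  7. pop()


push(21) -> [21]
push(25) -> [21, 25]
push(48) -> [21, 25, 48]
push(10) -> [21, 25, 48, 10]
peek()->10
pop()->10, [21, 25, 48]
pop()->48, [21, 25]

Final stack: [21, 25]


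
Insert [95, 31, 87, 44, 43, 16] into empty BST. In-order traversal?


Insert 95: root
Insert 31: L from 95
Insert 87: L from 95 -> R from 31
Insert 44: L from 95 -> R from 31 -> L from 87
Insert 43: L from 95 -> R from 31 -> L from 87 -> L from 44
Insert 16: L from 95 -> L from 31

In-order: [16, 31, 43, 44, 87, 95]


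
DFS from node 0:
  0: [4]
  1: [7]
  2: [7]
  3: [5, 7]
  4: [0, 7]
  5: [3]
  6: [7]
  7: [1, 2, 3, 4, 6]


Visit 0, push [4]
Visit 4, push [7]
Visit 7, push [6, 3, 2, 1]
Visit 1, push []
Visit 2, push []
Visit 3, push [5]
Visit 5, push []
Visit 6, push []

DFS order: [0, 4, 7, 1, 2, 3, 5, 6]


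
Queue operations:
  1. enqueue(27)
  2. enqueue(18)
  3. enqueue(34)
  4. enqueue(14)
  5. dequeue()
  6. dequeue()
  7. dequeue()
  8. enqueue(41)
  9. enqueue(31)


enqueue(27) -> [27]
enqueue(18) -> [27, 18]
enqueue(34) -> [27, 18, 34]
enqueue(14) -> [27, 18, 34, 14]
dequeue()->27, [18, 34, 14]
dequeue()->18, [34, 14]
dequeue()->34, [14]
enqueue(41) -> [14, 41]
enqueue(31) -> [14, 41, 31]

Final queue: [14, 41, 31]


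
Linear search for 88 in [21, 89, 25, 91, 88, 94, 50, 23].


i=0: 21!=88
i=1: 89!=88
i=2: 25!=88
i=3: 91!=88
i=4: 88==88 found!

Found at 4, 5 comps


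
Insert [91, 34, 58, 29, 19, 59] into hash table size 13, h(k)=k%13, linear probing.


Insert 91: h=0 -> slot 0
Insert 34: h=8 -> slot 8
Insert 58: h=6 -> slot 6
Insert 29: h=3 -> slot 3
Insert 19: h=6, 1 probes -> slot 7
Insert 59: h=7, 2 probes -> slot 9

Table: [91, None, None, 29, None, None, 58, 19, 34, 59, None, None, None]


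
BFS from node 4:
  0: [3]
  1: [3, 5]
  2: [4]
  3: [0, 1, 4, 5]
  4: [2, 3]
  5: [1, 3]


Visit 4, enqueue [2, 3]
Visit 2, enqueue []
Visit 3, enqueue [0, 1, 5]
Visit 0, enqueue []
Visit 1, enqueue []
Visit 5, enqueue []

BFS order: [4, 2, 3, 0, 1, 5]


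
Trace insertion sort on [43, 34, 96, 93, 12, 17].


Initial: [43, 34, 96, 93, 12, 17]
Insert 34: [34, 43, 96, 93, 12, 17]
Insert 96: [34, 43, 96, 93, 12, 17]
Insert 93: [34, 43, 93, 96, 12, 17]
Insert 12: [12, 34, 43, 93, 96, 17]
Insert 17: [12, 17, 34, 43, 93, 96]

Sorted: [12, 17, 34, 43, 93, 96]


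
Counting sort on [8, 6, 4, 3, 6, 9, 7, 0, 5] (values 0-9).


Input: [8, 6, 4, 3, 6, 9, 7, 0, 5]
Counts: [1, 0, 0, 1, 1, 1, 2, 1, 1, 1]

Sorted: [0, 3, 4, 5, 6, 6, 7, 8, 9]


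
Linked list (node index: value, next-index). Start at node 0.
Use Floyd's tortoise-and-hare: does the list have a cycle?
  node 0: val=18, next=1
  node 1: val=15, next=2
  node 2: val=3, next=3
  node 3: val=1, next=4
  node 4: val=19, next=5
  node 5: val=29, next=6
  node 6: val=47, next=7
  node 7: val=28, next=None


Floyd's tortoise (slow, +1) and hare (fast, +2):
  init: slow=0, fast=0
  step 1: slow=1, fast=2
  step 2: slow=2, fast=4
  step 3: slow=3, fast=6
  step 4: fast 6->7->None, no cycle

Cycle: no


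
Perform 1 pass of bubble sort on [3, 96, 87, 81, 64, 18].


Initial: [3, 96, 87, 81, 64, 18]
Pass 1: [3, 87, 81, 64, 18, 96] (4 swaps)

After 1 pass: [3, 87, 81, 64, 18, 96]


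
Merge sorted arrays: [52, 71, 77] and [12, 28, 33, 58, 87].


Take 12 from B
Take 28 from B
Take 33 from B
Take 52 from A
Take 58 from B
Take 71 from A
Take 77 from A

Merged: [12, 28, 33, 52, 58, 71, 77, 87]


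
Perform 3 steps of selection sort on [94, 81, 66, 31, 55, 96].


Initial: [94, 81, 66, 31, 55, 96]
Step 1: min=31 at 3
  Swap: [31, 81, 66, 94, 55, 96]
Step 2: min=55 at 4
  Swap: [31, 55, 66, 94, 81, 96]
Step 3: min=66 at 2
  Swap: [31, 55, 66, 94, 81, 96]

After 3 steps: [31, 55, 66, 94, 81, 96]


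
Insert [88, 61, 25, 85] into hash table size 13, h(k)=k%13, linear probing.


Insert 88: h=10 -> slot 10
Insert 61: h=9 -> slot 9
Insert 25: h=12 -> slot 12
Insert 85: h=7 -> slot 7

Table: [None, None, None, None, None, None, None, 85, None, 61, 88, None, 25]


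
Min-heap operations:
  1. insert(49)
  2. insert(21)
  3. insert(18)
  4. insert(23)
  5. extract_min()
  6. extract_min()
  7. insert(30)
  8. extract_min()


insert(49) -> [49]
insert(21) -> [21, 49]
insert(18) -> [18, 49, 21]
insert(23) -> [18, 23, 21, 49]
extract_min()->18, [21, 23, 49]
extract_min()->21, [23, 49]
insert(30) -> [23, 49, 30]
extract_min()->23, [30, 49]

Final heap: [30, 49]


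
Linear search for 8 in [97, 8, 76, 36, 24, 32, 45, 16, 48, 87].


i=0: 97!=8
i=1: 8==8 found!

Found at 1, 2 comps


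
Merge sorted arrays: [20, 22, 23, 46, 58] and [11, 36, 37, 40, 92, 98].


Take 11 from B
Take 20 from A
Take 22 from A
Take 23 from A
Take 36 from B
Take 37 from B
Take 40 from B
Take 46 from A
Take 58 from A

Merged: [11, 20, 22, 23, 36, 37, 40, 46, 58, 92, 98]


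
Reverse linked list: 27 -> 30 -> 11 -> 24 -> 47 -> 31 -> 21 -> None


Step 1: curr=27, set curr.next=prev(None) | reversed so far: 27
Step 2: curr=30, set curr.next=prev(27) | reversed so far: 30 -> 27
Step 3: curr=11, set curr.next=prev(30) | reversed so far: 11 -> 30 -> 27
Step 4: curr=24, set curr.next=prev(11) | reversed so far: 24 -> 11 -> 30 -> 27
Step 5: curr=47, set curr.next=prev(24) | reversed so far: 47 -> 24 -> 11 -> 30 -> 27
Step 6: curr=31, set curr.next=prev(47) | reversed so far: 31 -> 47 -> 24 -> 11 -> 30 -> 27
Step 7: curr=21, set curr.next=prev(31) | reversed so far: 21 -> 31 -> 47 -> 24 -> 11 -> 30 -> 27

21 -> 31 -> 47 -> 24 -> 11 -> 30 -> 27 -> None


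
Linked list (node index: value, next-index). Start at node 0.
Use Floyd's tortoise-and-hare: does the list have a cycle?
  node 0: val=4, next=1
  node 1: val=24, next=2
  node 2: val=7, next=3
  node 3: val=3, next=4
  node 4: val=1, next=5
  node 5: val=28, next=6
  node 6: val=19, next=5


Floyd's tortoise (slow, +1) and hare (fast, +2):
  init: slow=0, fast=0
  step 1: slow=1, fast=2
  step 2: slow=2, fast=4
  step 3: slow=3, fast=6
  step 4: slow=4, fast=6
  step 5: slow=5, fast=6
  step 6: slow=6, fast=6
  slow == fast at node 6: cycle detected

Cycle: yes


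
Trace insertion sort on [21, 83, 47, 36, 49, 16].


Initial: [21, 83, 47, 36, 49, 16]
Insert 83: [21, 83, 47, 36, 49, 16]
Insert 47: [21, 47, 83, 36, 49, 16]
Insert 36: [21, 36, 47, 83, 49, 16]
Insert 49: [21, 36, 47, 49, 83, 16]
Insert 16: [16, 21, 36, 47, 49, 83]

Sorted: [16, 21, 36, 47, 49, 83]


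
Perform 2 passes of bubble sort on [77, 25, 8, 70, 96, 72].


Initial: [77, 25, 8, 70, 96, 72]
Pass 1: [25, 8, 70, 77, 72, 96] (4 swaps)
Pass 2: [8, 25, 70, 72, 77, 96] (2 swaps)

After 2 passes: [8, 25, 70, 72, 77, 96]


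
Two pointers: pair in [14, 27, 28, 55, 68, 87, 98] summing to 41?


lo=0(14)+hi=6(98)=112
lo=0(14)+hi=5(87)=101
lo=0(14)+hi=4(68)=82
lo=0(14)+hi=3(55)=69
lo=0(14)+hi=2(28)=42
lo=0(14)+hi=1(27)=41

Yes: 14+27=41


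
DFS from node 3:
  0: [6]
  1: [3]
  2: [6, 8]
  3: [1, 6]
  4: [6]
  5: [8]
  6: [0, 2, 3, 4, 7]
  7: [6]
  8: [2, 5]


Visit 3, push [6, 1]
Visit 1, push []
Visit 6, push [7, 4, 2, 0]
Visit 0, push []
Visit 2, push [8]
Visit 8, push [5]
Visit 5, push []
Visit 4, push []
Visit 7, push []

DFS order: [3, 1, 6, 0, 2, 8, 5, 4, 7]


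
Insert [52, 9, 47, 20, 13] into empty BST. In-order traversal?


Insert 52: root
Insert 9: L from 52
Insert 47: L from 52 -> R from 9
Insert 20: L from 52 -> R from 9 -> L from 47
Insert 13: L from 52 -> R from 9 -> L from 47 -> L from 20

In-order: [9, 13, 20, 47, 52]


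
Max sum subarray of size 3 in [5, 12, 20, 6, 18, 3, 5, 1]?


[0:3]: 37
[1:4]: 38
[2:5]: 44
[3:6]: 27
[4:7]: 26
[5:8]: 9

Max: 44 at [2:5]


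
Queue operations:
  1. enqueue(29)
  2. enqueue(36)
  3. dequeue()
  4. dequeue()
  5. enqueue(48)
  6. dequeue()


enqueue(29) -> [29]
enqueue(36) -> [29, 36]
dequeue()->29, [36]
dequeue()->36, []
enqueue(48) -> [48]
dequeue()->48, []

Final queue: []


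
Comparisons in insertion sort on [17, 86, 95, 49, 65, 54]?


Algorithm: insertion sort
Input: [17, 86, 95, 49, 65, 54]
Sorted: [17, 49, 54, 65, 86, 95]

12


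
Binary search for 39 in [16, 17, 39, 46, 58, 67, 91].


Step 1: lo=0, hi=6, mid=3, val=46
Step 2: lo=0, hi=2, mid=1, val=17
Step 3: lo=2, hi=2, mid=2, val=39

Found at index 2


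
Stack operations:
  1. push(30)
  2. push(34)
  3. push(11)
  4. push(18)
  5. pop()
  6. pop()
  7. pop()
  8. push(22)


push(30) -> [30]
push(34) -> [30, 34]
push(11) -> [30, 34, 11]
push(18) -> [30, 34, 11, 18]
pop()->18, [30, 34, 11]
pop()->11, [30, 34]
pop()->34, [30]
push(22) -> [30, 22]

Final stack: [30, 22]


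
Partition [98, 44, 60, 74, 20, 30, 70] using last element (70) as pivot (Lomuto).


Pivot: 70
  44 <= 70: swap -> [44, 98, 60, 74, 20, 30, 70]
  60 <= 70: swap -> [44, 60, 98, 74, 20, 30, 70]
  20 <= 70: swap -> [44, 60, 20, 74, 98, 30, 70]
  30 <= 70: swap -> [44, 60, 20, 30, 98, 74, 70]
Place pivot at 4: [44, 60, 20, 30, 70, 74, 98]

Partitioned: [44, 60, 20, 30, 70, 74, 98]


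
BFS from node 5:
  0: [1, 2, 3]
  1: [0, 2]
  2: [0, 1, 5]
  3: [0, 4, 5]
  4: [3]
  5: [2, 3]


Visit 5, enqueue [2, 3]
Visit 2, enqueue [0, 1]
Visit 3, enqueue [4]
Visit 0, enqueue []
Visit 1, enqueue []
Visit 4, enqueue []

BFS order: [5, 2, 3, 0, 1, 4]


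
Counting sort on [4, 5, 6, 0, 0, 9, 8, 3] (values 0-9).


Input: [4, 5, 6, 0, 0, 9, 8, 3]
Counts: [2, 0, 0, 1, 1, 1, 1, 0, 1, 1]

Sorted: [0, 0, 3, 4, 5, 6, 8, 9]


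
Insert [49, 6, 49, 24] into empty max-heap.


Insert 49: [49]
Insert 6: [49, 6]
Insert 49: [49, 6, 49]
Insert 24: [49, 24, 49, 6]

Final heap: [49, 24, 49, 6]


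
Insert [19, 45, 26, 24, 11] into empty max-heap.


Insert 19: [19]
Insert 45: [45, 19]
Insert 26: [45, 19, 26]
Insert 24: [45, 24, 26, 19]
Insert 11: [45, 24, 26, 19, 11]

Final heap: [45, 24, 26, 19, 11]


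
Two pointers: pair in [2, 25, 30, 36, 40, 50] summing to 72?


lo=0(2)+hi=5(50)=52
lo=1(25)+hi=5(50)=75
lo=1(25)+hi=4(40)=65
lo=2(30)+hi=4(40)=70
lo=3(36)+hi=4(40)=76

No pair found


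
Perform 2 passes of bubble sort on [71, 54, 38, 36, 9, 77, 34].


Initial: [71, 54, 38, 36, 9, 77, 34]
Pass 1: [54, 38, 36, 9, 71, 34, 77] (5 swaps)
Pass 2: [38, 36, 9, 54, 34, 71, 77] (4 swaps)

After 2 passes: [38, 36, 9, 54, 34, 71, 77]


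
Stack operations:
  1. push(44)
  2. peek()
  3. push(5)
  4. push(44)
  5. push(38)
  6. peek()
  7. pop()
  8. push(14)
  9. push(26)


push(44) -> [44]
peek()->44
push(5) -> [44, 5]
push(44) -> [44, 5, 44]
push(38) -> [44, 5, 44, 38]
peek()->38
pop()->38, [44, 5, 44]
push(14) -> [44, 5, 44, 14]
push(26) -> [44, 5, 44, 14, 26]

Final stack: [44, 5, 44, 14, 26]
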